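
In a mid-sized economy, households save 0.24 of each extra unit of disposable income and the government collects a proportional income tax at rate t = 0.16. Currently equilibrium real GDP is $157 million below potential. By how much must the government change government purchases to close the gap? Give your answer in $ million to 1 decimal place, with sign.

MPC = 1 − MPS = 1 − 0.24 = 0.76.
Spending multiplier = 1/(1 − c(1−t)) = 1/(1 − 0.76×0.84) = 1/0.3616 ≈ 2.765.
Need ΔY = +$157 million, so ΔG = ΔY/k = (+$157 million) × 0.3616 ≈ +$56.8 million.
The government should increase government purchases by $56.8 million.

+$56.8 million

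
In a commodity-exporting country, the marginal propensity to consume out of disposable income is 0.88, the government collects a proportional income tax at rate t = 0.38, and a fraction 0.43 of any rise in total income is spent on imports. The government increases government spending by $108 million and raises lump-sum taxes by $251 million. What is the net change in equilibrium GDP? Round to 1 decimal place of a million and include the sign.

−$127.6 million

Expenditure multiplier = 1/(1 − c(1−t) + m) = 1/(1 − 0.88×0.62 + 0.43) = 1/0.8844 ≈ 1.131.
ΔG contributes k·ΔG = (+$108 million) / 0.8844 ≈ +$122.1 million.
ΔT of +$251 million changes first-round spending by −c·ΔT = −$220.88 million, contributing k·(−c·ΔT) = (−$220.88 million) / 0.8844 ≈ −$249.8 million.
Net ΔY = k(ΔG − c·ΔT) = (−$112.88 million) / 0.8844 ≈ −$127.6 million.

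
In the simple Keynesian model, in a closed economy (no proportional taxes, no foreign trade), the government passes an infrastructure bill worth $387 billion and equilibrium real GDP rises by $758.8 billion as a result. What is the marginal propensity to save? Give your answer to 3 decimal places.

0.510

Implied spending multiplier k = ΔY/ΔG = 758.8/387 ≈ 1.9607.
Since k = 1/(1 − MPC), MPC = 1 − 1/k = 1 − ΔG/ΔY = 1 − 387/758.8 ≈ 0.490.
MPS = 1 − MPC = 0.510.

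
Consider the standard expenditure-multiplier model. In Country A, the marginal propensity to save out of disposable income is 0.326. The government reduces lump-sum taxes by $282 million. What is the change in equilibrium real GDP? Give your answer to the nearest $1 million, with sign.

+$583 million

MPC = 1 − MPS = 1 − 0.326 = 0.674.
A lump-sum tax change of −$282 million shifts disposable income by +$282 million; first-round consumption changes by −c × ΔT = −0.674 × (−$282 million) = +$190.068 million.
Expenditure multiplier = 1/(1 − MPC) = 1/(1 − 0.674) = 1/0.326 ≈ 3.067.
The tax multiplier is −c × k ≈ −2.067, so ΔY = k × (−c·ΔT) = (+$190.068 million) / 0.326 ≈ +$583 million.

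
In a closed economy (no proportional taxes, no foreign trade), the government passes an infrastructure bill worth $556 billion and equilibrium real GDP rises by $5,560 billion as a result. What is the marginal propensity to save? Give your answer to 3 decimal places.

0.100

Implied spending multiplier k = ΔY/ΔG = 5,560/556 = 10.
Since k = 1/(1 − MPC), MPC = 1 − 1/k = 1 − ΔG/ΔY = 1 − 556/5,560 = 0.900.
MPS = 1 − MPC = 0.100.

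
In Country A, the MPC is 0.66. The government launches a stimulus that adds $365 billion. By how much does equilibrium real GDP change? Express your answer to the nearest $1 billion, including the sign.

+$1,074 billion

Government-spending multiplier = 1/(1 − MPC) = 1/(1 − 0.66) = 1/0.34 ≈ 2.941.
ΔY = k × ΔG = (+$365 billion) / 0.34 ≈ +$1,074 billion.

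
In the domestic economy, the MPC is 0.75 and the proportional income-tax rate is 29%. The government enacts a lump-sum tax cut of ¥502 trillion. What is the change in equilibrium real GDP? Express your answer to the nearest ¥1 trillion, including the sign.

+¥805 trillion

A lump-sum tax change of −¥502 trillion shifts disposable income by +¥502 trillion; first-round consumption changes by −c × ΔT = −0.75 × (−¥502 trillion) = +¥376.5 trillion.
Expenditure multiplier = 1/(1 − c(1−t)) = 1/(1 − 0.75×0.71) = 1/0.4675 ≈ 2.139.
The tax multiplier is −c × k ≈ −1.604, so ΔY = k × (−c·ΔT) = (+¥376.5 trillion) / 0.4675 ≈ +¥805 trillion.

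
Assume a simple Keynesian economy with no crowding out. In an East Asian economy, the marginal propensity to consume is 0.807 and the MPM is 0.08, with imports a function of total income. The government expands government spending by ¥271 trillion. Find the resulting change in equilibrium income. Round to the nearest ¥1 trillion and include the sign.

Expenditure multiplier = 1/(1 − c + m) = 1/(1 − 0.807 + 0.08) = 1/0.273 ≈ 3.663.
ΔY = k × ΔG = (+¥271 trillion) / 0.273 ≈ +¥993 trillion.

+¥993 trillion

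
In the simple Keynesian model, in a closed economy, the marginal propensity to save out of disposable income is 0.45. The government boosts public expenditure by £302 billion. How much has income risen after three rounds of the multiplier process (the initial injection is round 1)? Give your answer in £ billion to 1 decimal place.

£559.5 billion

MPC = 1 − MPS = 1 − 0.45 = 0.55.
Round 1 adds ΔG = £302 billion; each later round is MPC = 0.55 times the previous.
After 3 rounds: 302 + 166.1 + 91.355 = ΔG·(1 − c^3)/(1 − c) = 302 × (1 − 0.166375)/0.45 ≈ £559.5 billion.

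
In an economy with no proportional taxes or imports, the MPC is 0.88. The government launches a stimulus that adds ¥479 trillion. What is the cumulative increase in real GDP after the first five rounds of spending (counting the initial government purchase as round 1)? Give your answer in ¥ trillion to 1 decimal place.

Round 1 adds ΔG = ¥479 trillion; each later round is MPC = 0.88 times the previous.
After 5 rounds: 479 + 421.52 + 370.9376 + 326.425088 + 287.25407744 = ΔG·(1 − c^5)/(1 − c) = 479 × (1 − 0.5277319168)/0.12 ≈ ¥1,885.1 trillion.

¥1,885.1 trillion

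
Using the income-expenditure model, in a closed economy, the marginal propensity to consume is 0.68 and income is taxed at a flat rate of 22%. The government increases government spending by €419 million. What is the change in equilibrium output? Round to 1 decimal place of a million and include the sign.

+€892.2 million

Spending multiplier = 1/(1 − c(1−t)) = 1/(1 − 0.68×0.78) = 1/0.4696 ≈ 2.129.
ΔY = k × ΔG = (+€419 million) / 0.4696 ≈ +€892.2 million.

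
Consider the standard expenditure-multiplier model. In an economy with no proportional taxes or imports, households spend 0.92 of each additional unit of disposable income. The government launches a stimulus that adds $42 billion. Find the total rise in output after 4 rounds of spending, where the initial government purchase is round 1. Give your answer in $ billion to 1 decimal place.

Round 1 adds ΔG = $42 billion; each later round is MPC = 0.92 times the previous.
After 4 rounds: 42 + 38.64 + 35.5488 + 32.704896 = ΔG·(1 − c^4)/(1 − c) = 42 × (1 − 0.71639296)/0.08 ≈ $148.9 billion.

$148.9 billion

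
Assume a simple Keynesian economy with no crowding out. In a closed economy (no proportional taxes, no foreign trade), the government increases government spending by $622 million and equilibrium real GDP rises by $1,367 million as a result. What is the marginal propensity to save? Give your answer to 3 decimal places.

Implied spending multiplier k = ΔY/ΔG = 1,367/622 ≈ 2.1977.
Since k = 1/(1 − MPC), MPC = 1 − 1/k = 1 − ΔG/ΔY = 1 − 622/1,367 ≈ 0.545.
MPS = 1 − MPC = 0.455.

0.455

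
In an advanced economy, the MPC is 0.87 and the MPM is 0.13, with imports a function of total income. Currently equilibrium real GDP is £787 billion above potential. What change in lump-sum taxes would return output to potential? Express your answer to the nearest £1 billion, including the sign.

+£235 billion

Spending multiplier = 1/(1 − c + m) = 1/(1 − 0.87 + 0.13) = 1/0.26 ≈ 3.846.
Tax multiplier = −c·k = −0.87/0.26 ≈ −3.346. Need ΔY = −£787 billion, so ΔT = ΔY/(−c·k) = −(−£787 billion) × 0.26 / 0.87 ≈ +£235 billion.
The government should raise lump-sum taxes by £235 billion.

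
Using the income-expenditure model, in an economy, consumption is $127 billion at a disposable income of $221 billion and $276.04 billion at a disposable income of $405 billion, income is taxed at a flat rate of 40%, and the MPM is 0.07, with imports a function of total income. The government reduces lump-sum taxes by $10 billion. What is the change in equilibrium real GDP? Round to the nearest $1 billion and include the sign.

+$14 billion

MPC = ΔC/ΔYd = (276.04 − 127)/(405 − 221) = 149.04/184 = 0.81.
A lump-sum tax change of −$10 billion shifts disposable income by +$10 billion; first-round consumption changes by −c × ΔT = −0.81 × (−$10 billion) = +$8.1 billion.
Expenditure multiplier = 1/(1 − c(1−t) + m) = 1/(1 − 0.81×0.6 + 0.07) = 1/0.584 ≈ 1.712.
The tax multiplier is −c × k ≈ −1.387, so ΔY = k × (−c·ΔT) = (+$8.1 billion) / 0.584 ≈ +$14 billion.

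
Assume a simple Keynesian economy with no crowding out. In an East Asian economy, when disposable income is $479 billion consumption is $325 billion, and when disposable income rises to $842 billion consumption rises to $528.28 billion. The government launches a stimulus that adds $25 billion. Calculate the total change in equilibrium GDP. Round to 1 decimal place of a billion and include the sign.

MPC = ΔC/ΔYd = (528.28 − 325)/(842 − 479) = 203.28/363 = 0.56.
Government-spending multiplier = 1/(1 − MPC) = 1/(1 − 0.56) = 1/0.44 ≈ 2.273.
ΔY = k × ΔG = (+$25 billion) / 0.44 ≈ +$56.8 billion.

+$56.8 billion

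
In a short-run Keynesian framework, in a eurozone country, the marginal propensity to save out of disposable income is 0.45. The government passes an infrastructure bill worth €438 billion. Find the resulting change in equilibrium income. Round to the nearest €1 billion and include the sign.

MPC = 1 − MPS = 1 − 0.45 = 0.55.
Expenditure multiplier = 1/(1 − MPC) = 1/(1 − 0.55) = 1/0.45 ≈ 2.222.
ΔY = k × ΔG = (+€438 billion) / 0.45 ≈ +€973 billion.

+€973 billion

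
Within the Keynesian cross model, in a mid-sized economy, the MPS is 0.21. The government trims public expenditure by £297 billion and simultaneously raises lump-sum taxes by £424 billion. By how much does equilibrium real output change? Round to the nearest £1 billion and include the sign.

MPC = 1 − MPS = 1 − 0.21 = 0.79.
Expenditure multiplier = 1/(1 − MPC) = 1/(1 − 0.79) = 1/0.21 ≈ 4.762.
ΔG contributes k·ΔG = (−£297 billion) / 0.21 ≈ −£1,414.3 billion.
ΔT of +£424 billion changes first-round spending by −c·ΔT = −£334.96 billion, contributing k·(−c·ΔT) = (−£334.96 billion) / 0.21 ≈ −£1,595 billion.
Net ΔY = k(ΔG − c·ΔT) = (−£631.96 billion) / 0.21 ≈ −£3,009 billion.

−£3,009 billion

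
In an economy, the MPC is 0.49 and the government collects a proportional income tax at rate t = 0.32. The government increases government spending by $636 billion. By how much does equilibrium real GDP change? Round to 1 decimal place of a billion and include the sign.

Government-spending multiplier = 1/(1 − c(1−t)) = 1/(1 − 0.49×0.68) = 1/0.6668 ≈ 1.5.
ΔY = k × ΔG = (+$636 billion) / 0.6668 ≈ +$953.8 billion.

+$953.8 billion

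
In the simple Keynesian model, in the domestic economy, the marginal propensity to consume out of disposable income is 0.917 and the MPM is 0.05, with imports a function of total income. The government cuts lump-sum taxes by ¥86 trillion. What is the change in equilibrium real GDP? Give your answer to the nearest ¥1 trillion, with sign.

+¥593 trillion

A lump-sum tax change of −¥86 trillion shifts disposable income by +¥86 trillion; first-round consumption changes by −c × ΔT = −0.917 × (−¥86 trillion) = +¥78.862 trillion.
Expenditure multiplier = 1/(1 − c + m) = 1/(1 − 0.917 + 0.05) = 1/0.133 ≈ 7.519.
The tax multiplier is −c × k ≈ −6.895, so ΔY = k × (−c·ΔT) = (+¥78.862 trillion) / 0.133 ≈ +¥593 trillion.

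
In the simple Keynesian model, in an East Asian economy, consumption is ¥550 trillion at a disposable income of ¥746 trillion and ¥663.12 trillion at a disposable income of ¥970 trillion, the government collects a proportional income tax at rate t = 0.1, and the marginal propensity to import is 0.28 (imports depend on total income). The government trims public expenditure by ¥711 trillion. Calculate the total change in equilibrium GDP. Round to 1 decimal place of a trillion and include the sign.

−¥861.3 trillion

MPC = ΔC/ΔYd = (663.12 − 550)/(970 − 746) = 113.12/224 = 0.505.
Expenditure multiplier = 1/(1 − c(1−t) + m) = 1/(1 − 0.505×0.9 + 0.28) = 1/0.8255 ≈ 1.211.
ΔY = k × ΔG = (−¥711 trillion) / 0.8255 ≈ −¥861.3 trillion.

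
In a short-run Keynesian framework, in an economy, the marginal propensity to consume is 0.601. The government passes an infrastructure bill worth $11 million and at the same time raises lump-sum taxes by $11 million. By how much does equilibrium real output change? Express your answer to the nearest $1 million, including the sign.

Expenditure multiplier = 1/(1 − MPC) = 1/(1 − 0.601) = 1/0.399 ≈ 2.506.
ΔG contributes k·ΔG = (+$11 million) / 0.399 ≈ +$27.6 million.
ΔT of +$11 million changes first-round spending by −c·ΔT = −$6.611 million, contributing k·(−c·ΔT) = (−$6.611 million) / 0.399 ≈ −$16.6 million.
With ΔG = ΔT and no other leakages, the balanced-budget multiplier is 1, so ΔY = ΔG = +$11 million.

+$11 million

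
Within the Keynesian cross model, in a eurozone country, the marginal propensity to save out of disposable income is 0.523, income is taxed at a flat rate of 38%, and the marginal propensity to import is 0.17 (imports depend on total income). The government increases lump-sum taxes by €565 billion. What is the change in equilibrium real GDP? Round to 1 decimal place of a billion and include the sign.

MPC = 1 − MPS = 1 − 0.523 = 0.477.
A lump-sum tax change of +€565 billion shifts disposable income by −€565 billion; first-round consumption changes by −c × ΔT = −0.477 × (+€565 billion) = −€269.505 billion.
Expenditure multiplier = 1/(1 − c(1−t) + m) = 1/(1 − 0.477×0.62 + 0.17) = 1/0.87426 ≈ 1.144.
The tax multiplier is −c × k ≈ −0.546, so ΔY = k × (−c·ΔT) = (−€269.505 billion) / 0.87426 ≈ −€308.3 billion.

−€308.3 billion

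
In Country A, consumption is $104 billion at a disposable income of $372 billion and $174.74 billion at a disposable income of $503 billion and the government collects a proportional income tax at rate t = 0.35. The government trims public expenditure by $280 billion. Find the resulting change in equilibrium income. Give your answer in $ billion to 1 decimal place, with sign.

−$431.4 billion

MPC = ΔC/ΔYd = (174.74 − 104)/(503 − 372) = 70.74/131 = 0.54.
Spending multiplier = 1/(1 − c(1−t)) = 1/(1 − 0.54×0.65) = 1/0.649 ≈ 1.541.
ΔY = k × ΔG = (−$280 billion) / 0.649 ≈ −$431.4 billion.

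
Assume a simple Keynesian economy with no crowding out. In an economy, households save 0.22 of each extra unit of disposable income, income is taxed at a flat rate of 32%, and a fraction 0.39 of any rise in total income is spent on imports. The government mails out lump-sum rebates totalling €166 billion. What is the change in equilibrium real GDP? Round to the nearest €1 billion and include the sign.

+€151 billion

MPC = 1 − MPS = 1 − 0.22 = 0.78.
A lump-sum tax change of −€166 billion shifts disposable income by +€166 billion; first-round consumption changes by −c × ΔT = −0.78 × (−€166 billion) = +€129.48 billion.
Expenditure multiplier = 1/(1 − c(1−t) + m) = 1/(1 − 0.78×0.68 + 0.39) = 1/0.8596 ≈ 1.163.
The tax multiplier is −c × k ≈ −0.907, so ΔY = k × (−c·ΔT) = (+€129.48 billion) / 0.8596 ≈ +€151 billion.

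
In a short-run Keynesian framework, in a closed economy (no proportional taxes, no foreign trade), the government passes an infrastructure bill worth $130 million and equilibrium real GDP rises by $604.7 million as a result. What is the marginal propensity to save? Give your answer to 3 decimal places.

0.215

Implied spending multiplier k = ΔY/ΔG = 604.7/130 ≈ 4.6515.
Since k = 1/(1 − MPC), MPC = 1 − 1/k = 1 − ΔG/ΔY = 1 − 130/604.7 ≈ 0.785.
MPS = 1 − MPC = 0.215.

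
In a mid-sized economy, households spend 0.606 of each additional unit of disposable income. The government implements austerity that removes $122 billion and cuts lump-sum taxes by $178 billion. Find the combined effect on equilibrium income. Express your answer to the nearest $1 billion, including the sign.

−$36 billion

Expenditure multiplier = 1/(1 − MPC) = 1/(1 − 0.606) = 1/0.394 ≈ 2.538.
ΔG contributes k·ΔG = (−$122 billion) / 0.394 ≈ −$309.6 billion.
ΔT of −$178 billion changes first-round spending by −c·ΔT = +$107.868 billion, contributing k·(−c·ΔT) = (+$107.868 billion) / 0.394 ≈ +$273.8 billion.
Net ΔY = k(ΔG − c·ΔT) = (−$14.132 billion) / 0.394 ≈ −$36 billion.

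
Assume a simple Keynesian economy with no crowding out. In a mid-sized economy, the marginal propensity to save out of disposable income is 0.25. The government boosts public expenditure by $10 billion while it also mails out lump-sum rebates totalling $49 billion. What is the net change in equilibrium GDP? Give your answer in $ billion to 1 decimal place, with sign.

+$187.0 billion

MPC = 1 − MPS = 1 − 0.25 = 0.75.
Expenditure multiplier = 1/(1 − MPC) = 1/(1 − 0.75) = 1/0.25 = 4.
ΔG contributes k·ΔG = (+$10 billion) / 0.25 = +$40 billion.
ΔT of −$49 billion changes first-round spending by −c·ΔT = +$36.75 billion, contributing k·(−c·ΔT) = (+$36.75 billion) / 0.25 = +$147 billion.
Net ΔY = k(ΔG − c·ΔT) = (+$46.75 billion) / 0.25 = +$187 billion.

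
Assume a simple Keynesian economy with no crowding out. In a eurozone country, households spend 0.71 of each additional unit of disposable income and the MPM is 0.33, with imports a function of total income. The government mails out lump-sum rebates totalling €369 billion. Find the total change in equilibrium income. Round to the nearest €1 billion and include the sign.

A lump-sum tax change of −€369 billion shifts disposable income by +€369 billion; first-round consumption changes by −c × ΔT = −0.71 × (−€369 billion) = +€261.99 billion.
Expenditure multiplier = 1/(1 − c + m) = 1/(1 − 0.71 + 0.33) = 1/0.62 ≈ 1.613.
The tax multiplier is −c × k ≈ −1.145, so ΔY = k × (−c·ΔT) = (+€261.99 billion) / 0.62 ≈ +€423 billion.

+€423 billion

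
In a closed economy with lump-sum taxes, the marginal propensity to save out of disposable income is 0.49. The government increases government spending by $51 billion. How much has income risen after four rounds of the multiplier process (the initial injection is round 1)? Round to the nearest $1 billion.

MPC = 1 − MPS = 1 − 0.49 = 0.51.
Round 1 adds ΔG = $51 billion; each later round is MPC = 0.51 times the previous.
After 4 rounds: 51 + 26.01 + 13.2651 + 6.765201 = ΔG·(1 − c^4)/(1 − c) = 51 × (1 − 0.06765201)/0.49 ≈ $97 billion.

$97 billion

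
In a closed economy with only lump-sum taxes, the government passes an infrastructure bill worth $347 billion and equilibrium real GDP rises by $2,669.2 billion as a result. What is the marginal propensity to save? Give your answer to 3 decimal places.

Implied spending multiplier k = ΔY/ΔG = 2,669.2/347 ≈ 7.6922.
Since k = 1/(1 − MPC), MPC = 1 − 1/k = 1 − ΔG/ΔY = 1 − 347/2,669.2 ≈ 0.870.
MPS = 1 − MPC = 0.130.

0.130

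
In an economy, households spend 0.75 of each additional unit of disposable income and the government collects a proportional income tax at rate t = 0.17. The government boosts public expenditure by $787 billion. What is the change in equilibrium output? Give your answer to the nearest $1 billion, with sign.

Spending multiplier = 1/(1 − c(1−t)) = 1/(1 − 0.75×0.83) = 1/0.3775 ≈ 2.649.
ΔY = k × ΔG = (+$787 billion) / 0.3775 ≈ +$2,085 billion.

+$2,085 billion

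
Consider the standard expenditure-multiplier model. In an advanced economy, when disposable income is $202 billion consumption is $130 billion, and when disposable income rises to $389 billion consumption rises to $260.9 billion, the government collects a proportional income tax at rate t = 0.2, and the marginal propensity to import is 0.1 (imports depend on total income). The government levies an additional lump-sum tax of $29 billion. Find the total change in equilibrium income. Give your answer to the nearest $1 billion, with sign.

MPC = ΔC/ΔYd = (260.9 − 130)/(389 − 202) = 130.9/187 = 0.7.
A lump-sum tax change of +$29 billion shifts disposable income by −$29 billion; first-round consumption changes by −c × ΔT = −0.7 × (+$29 billion) = −$20.3 billion.
Expenditure multiplier = 1/(1 − c(1−t) + m) = 1/(1 − 0.7×0.8 + 0.1) = 1/0.54 ≈ 1.852.
The tax multiplier is −c × k ≈ −1.296, so ΔY = k × (−c·ΔT) = (−$20.3 billion) / 0.54 ≈ −$38 billion.

−$38 billion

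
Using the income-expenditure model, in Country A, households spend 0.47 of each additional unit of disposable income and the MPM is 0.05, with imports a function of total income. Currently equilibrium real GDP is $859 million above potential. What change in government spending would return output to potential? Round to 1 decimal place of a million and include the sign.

−$498.2 million

Spending multiplier = 1/(1 − c + m) = 1/(1 − 0.47 + 0.05) = 1/0.58 ≈ 1.724.
Need ΔY = −$859 million, so ΔG = ΔY/k = (−$859 million) × 0.58 ≈ −$498.2 million.
The government should cut government spending by $498.2 million.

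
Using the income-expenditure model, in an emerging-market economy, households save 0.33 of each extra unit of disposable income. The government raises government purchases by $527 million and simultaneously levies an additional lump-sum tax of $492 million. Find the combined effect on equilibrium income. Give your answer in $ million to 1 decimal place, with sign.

MPC = 1 − MPS = 1 − 0.33 = 0.67.
Expenditure multiplier = 1/(1 − MPC) = 1/(1 − 0.67) = 1/0.33 ≈ 3.03.
ΔG contributes k·ΔG = (+$527 million) / 0.33 ≈ +$1,597 million.
ΔT of +$492 million changes first-round spending by −c·ΔT = −$329.64 million, contributing k·(−c·ΔT) = (−$329.64 million) / 0.33 ≈ −$998.9 million.
Net ΔY = k(ΔG − c·ΔT) = (+$197.36 million) / 0.33 ≈ +$598.1 million.

+$598.1 million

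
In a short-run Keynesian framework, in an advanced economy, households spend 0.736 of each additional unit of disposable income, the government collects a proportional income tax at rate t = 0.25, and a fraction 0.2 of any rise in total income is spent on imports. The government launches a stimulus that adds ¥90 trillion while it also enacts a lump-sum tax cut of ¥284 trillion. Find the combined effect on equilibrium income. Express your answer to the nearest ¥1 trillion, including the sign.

Expenditure multiplier = 1/(1 − c(1−t) + m) = 1/(1 − 0.736×0.75 + 0.2) = 1/0.648 ≈ 1.543.
ΔG contributes k·ΔG = (+¥90 trillion) / 0.648 ≈ +¥138.9 trillion.
ΔT of −¥284 trillion changes first-round spending by −c·ΔT = +¥209.024 trillion, contributing k·(−c·ΔT) = (+¥209.024 trillion) / 0.648 ≈ +¥322.6 trillion.
Net ΔY = k(ΔG − c·ΔT) = (+¥299.024 trillion) / 0.648 ≈ +¥461 trillion.

+¥461 trillion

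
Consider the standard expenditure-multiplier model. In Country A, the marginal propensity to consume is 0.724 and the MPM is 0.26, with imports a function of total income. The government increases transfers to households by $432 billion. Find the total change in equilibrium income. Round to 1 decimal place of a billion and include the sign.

The transfer change shifts disposable income by +$432 billion, so first-round consumption changes by c·ΔTR = 0.724 × (+$432 billion) = +$312.768 billion.
Expenditure multiplier = 1/(1 − c + m) = 1/(1 − 0.724 + 0.26) = 1/0.536 ≈ 1.866.
The transfer multiplier is c × k ≈ 1.351, so ΔY = k × (c·ΔTR) = (+$312.768 billion) / 0.536 ≈ +$583.5 billion.

+$583.5 billion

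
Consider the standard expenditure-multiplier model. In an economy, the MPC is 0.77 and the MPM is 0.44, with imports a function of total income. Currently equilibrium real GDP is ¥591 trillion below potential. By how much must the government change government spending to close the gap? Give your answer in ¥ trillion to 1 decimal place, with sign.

Spending multiplier = 1/(1 − c + m) = 1/(1 − 0.77 + 0.44) = 1/0.67 ≈ 1.493.
Need ΔY = +¥591 trillion, so ΔG = ΔY/k = (+¥591 trillion) × 0.67 ≈ +¥396 trillion.
The government should increase government spending by ¥396 trillion.

+¥396.0 trillion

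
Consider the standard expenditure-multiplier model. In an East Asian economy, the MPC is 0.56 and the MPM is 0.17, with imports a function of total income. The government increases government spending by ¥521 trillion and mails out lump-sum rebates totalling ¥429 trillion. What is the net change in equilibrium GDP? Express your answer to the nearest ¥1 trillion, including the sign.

+¥1,248 trillion

Expenditure multiplier = 1/(1 − c + m) = 1/(1 − 0.56 + 0.17) = 1/0.61 ≈ 1.639.
ΔG contributes k·ΔG = (+¥521 trillion) / 0.61 ≈ +¥854.1 trillion.
ΔT of −¥429 trillion changes first-round spending by −c·ΔT = +¥240.24 trillion, contributing k·(−c·ΔT) = (+¥240.24 trillion) / 0.61 ≈ +¥393.8 trillion.
Net ΔY = k(ΔG − c·ΔT) = (+¥761.24 trillion) / 0.61 ≈ +¥1,248 trillion.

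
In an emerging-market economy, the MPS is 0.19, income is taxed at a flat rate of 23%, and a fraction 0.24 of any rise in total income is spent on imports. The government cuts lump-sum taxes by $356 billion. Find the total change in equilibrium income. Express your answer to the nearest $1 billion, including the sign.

MPC = 1 − MPS = 1 − 0.19 = 0.81.
A lump-sum tax change of −$356 billion shifts disposable income by +$356 billion; first-round consumption changes by −c × ΔT = −0.81 × (−$356 billion) = +$288.36 billion.
Expenditure multiplier = 1/(1 − c(1−t) + m) = 1/(1 − 0.81×0.77 + 0.24) = 1/0.6163 ≈ 1.623.
The tax multiplier is −c × k ≈ −1.314, so ΔY = k × (−c·ΔT) = (+$288.36 billion) / 0.6163 ≈ +$468 billion.

+$468 billion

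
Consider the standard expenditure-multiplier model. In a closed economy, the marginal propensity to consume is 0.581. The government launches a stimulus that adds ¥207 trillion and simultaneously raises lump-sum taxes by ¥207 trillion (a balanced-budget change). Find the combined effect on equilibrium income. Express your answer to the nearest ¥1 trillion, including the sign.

Expenditure multiplier = 1/(1 − MPC) = 1/(1 − 0.581) = 1/0.419 ≈ 2.387.
ΔG contributes k·ΔG = (+¥207 trillion) / 0.419 ≈ +¥494 trillion.
ΔT of +¥207 trillion changes first-round spending by −c·ΔT = −¥120.267 trillion, contributing k·(−c·ΔT) = (−¥120.267 trillion) / 0.419 ≈ −¥287 trillion.
With ΔG = ΔT and no other leakages, the balanced-budget multiplier is 1, so ΔY = ΔG = +¥207 trillion.

+¥207 trillion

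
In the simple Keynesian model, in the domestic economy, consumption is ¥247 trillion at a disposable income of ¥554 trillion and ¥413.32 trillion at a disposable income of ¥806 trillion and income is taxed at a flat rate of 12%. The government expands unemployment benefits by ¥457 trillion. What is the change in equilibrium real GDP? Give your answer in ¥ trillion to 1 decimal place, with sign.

+¥719.5 trillion

MPC = ΔC/ΔYd = (413.32 − 247)/(806 − 554) = 166.32/252 = 0.66.
The transfer change shifts disposable income by +¥457 trillion, so first-round consumption changes by c·ΔTR = 0.66 × (+¥457 trillion) = +¥301.62 trillion.
Expenditure multiplier = 1/(1 − c(1−t)) = 1/(1 − 0.66×0.88) = 1/0.4192 ≈ 2.385.
The transfer multiplier is c × k ≈ 1.574, so ΔY = k × (c·ΔTR) = (+¥301.62 trillion) / 0.4192 ≈ +¥719.5 trillion.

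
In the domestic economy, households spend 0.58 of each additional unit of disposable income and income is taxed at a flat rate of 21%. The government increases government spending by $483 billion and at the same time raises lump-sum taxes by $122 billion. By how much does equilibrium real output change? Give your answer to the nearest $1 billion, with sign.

+$761 billion

Expenditure multiplier = 1/(1 − c(1−t)) = 1/(1 − 0.58×0.79) = 1/0.5418 ≈ 1.846.
ΔG contributes k·ΔG = (+$483 billion) / 0.5418 ≈ +$891.5 billion.
ΔT of +$122 billion changes first-round spending by −c·ΔT = −$70.76 billion, contributing k·(−c·ΔT) = (−$70.76 billion) / 0.5418 ≈ −$130.6 billion.
Net ΔY = k(ΔG − c·ΔT) = (+$412.24 billion) / 0.5418 ≈ +$761 billion.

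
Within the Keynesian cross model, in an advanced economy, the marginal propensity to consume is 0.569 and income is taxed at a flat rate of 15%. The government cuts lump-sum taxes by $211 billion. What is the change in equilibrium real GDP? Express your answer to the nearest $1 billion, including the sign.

+$233 billion

A lump-sum tax change of −$211 billion shifts disposable income by +$211 billion; first-round consumption changes by −c × ΔT = −0.569 × (−$211 billion) = +$120.059 billion.
Expenditure multiplier = 1/(1 − c(1−t)) = 1/(1 − 0.569×0.85) = 1/0.51635 ≈ 1.937.
The tax multiplier is −c × k ≈ −1.102, so ΔY = k × (−c·ΔT) = (+$120.059 billion) / 0.51635 ≈ +$233 billion.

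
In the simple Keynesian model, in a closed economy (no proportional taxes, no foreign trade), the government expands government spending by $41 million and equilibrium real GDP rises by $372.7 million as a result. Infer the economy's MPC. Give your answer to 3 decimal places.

0.890

Implied spending multiplier k = ΔY/ΔG = 372.7/41 ≈ 9.0902.
Since k = 1/(1 − MPC), MPC = 1 − 1/k = 1 − ΔG/ΔY = 1 − 41/372.7 ≈ 0.890.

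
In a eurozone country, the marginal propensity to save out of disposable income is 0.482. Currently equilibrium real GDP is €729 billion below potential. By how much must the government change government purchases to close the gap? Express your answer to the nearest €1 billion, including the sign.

MPC = 1 − MPS = 1 − 0.482 = 0.518.
Spending multiplier = 1/(1 − MPC) = 1/(1 − 0.518) = 1/0.482 ≈ 2.075.
Need ΔY = +€729 billion, so ΔG = ΔY/k = (+€729 billion) × 0.482 ≈ +€351 billion.
The government should increase government purchases by €351 billion.

+€351 billion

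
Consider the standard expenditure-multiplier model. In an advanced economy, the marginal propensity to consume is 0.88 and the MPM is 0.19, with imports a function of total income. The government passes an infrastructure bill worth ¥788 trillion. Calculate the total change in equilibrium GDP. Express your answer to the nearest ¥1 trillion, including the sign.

Expenditure multiplier = 1/(1 − c + m) = 1/(1 − 0.88 + 0.19) = 1/0.31 ≈ 3.226.
ΔY = k × ΔG = (+¥788 trillion) / 0.31 ≈ +¥2,542 trillion.

+¥2,542 trillion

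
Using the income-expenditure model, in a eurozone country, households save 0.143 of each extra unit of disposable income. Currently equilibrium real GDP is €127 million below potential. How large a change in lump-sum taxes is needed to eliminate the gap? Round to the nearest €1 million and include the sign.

−€21 million

MPC = 1 − MPS = 1 − 0.143 = 0.857.
Spending multiplier = 1/(1 − MPC) = 1/(1 − 0.857) = 1/0.143 ≈ 6.993.
Tax multiplier = −c·k = −0.857/0.143 ≈ −5.993. Need ΔY = +€127 million, so ΔT = ΔY/(−c·k) = −(+€127 million) × 0.143 / 0.857 ≈ −€21 million.
The government should cut lump-sum taxes by €21 million.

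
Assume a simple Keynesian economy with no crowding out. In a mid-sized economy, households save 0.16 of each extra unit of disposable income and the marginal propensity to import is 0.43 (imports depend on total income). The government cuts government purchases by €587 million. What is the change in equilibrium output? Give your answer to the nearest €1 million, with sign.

MPC = 1 − MPS = 1 − 0.16 = 0.84.
Spending multiplier = 1/(1 − c + m) = 1/(1 − 0.84 + 0.43) = 1/0.59 ≈ 1.695.
ΔY = k × ΔG = (−€587 million) / 0.59 ≈ −€995 million.

−€995 million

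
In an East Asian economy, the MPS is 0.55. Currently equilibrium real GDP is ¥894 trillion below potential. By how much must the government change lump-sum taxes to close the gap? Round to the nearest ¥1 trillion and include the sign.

−¥1,093 trillion

MPC = 1 − MPS = 1 − 0.55 = 0.45.
Spending multiplier = 1/(1 − MPC) = 1/(1 − 0.45) = 1/0.55 ≈ 1.818.
Tax multiplier = −c·k = −0.45/0.55 ≈ −0.818. Need ΔY = +¥894 trillion, so ΔT = ΔY/(−c·k) = −(+¥894 trillion) × 0.55 / 0.45 ≈ −¥1,093 trillion.
The government should cut lump-sum taxes by ¥1,093 trillion.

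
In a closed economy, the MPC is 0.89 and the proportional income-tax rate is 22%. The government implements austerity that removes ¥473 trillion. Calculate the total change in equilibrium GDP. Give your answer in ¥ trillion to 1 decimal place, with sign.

−¥1,546.8 trillion

Spending multiplier = 1/(1 − c(1−t)) = 1/(1 − 0.89×0.78) = 1/0.3058 ≈ 3.27.
ΔY = k × ΔG = (−¥473 trillion) / 0.3058 ≈ −¥1,546.8 trillion.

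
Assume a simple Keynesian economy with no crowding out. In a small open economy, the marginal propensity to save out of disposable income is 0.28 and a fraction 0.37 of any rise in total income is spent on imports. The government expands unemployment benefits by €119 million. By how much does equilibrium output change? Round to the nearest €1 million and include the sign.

+€132 million

MPC = 1 − MPS = 1 − 0.28 = 0.72.
The transfer change shifts disposable income by +€119 million, so first-round consumption changes by c·ΔTR = 0.72 × (+€119 million) = +€85.68 million.
Expenditure multiplier = 1/(1 − c + m) = 1/(1 − 0.72 + 0.37) = 1/0.65 ≈ 1.538.
The transfer multiplier is c × k ≈ 1.108, so ΔY = k × (c·ΔTR) = (+€85.68 million) / 0.65 ≈ +€132 million.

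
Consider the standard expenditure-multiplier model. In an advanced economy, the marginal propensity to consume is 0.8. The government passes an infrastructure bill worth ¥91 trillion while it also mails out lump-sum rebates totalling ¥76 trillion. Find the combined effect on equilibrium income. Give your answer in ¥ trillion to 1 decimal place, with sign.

Expenditure multiplier = 1/(1 − MPC) = 1/(1 − 0.8) = 1/0.2 = 5.
ΔG contributes k·ΔG = (+¥91 trillion) / 0.2 = +¥455 trillion.
ΔT of −¥76 trillion changes first-round spending by −c·ΔT = +¥60.8 trillion, contributing k·(−c·ΔT) = (+¥60.8 trillion) / 0.2 = +¥304 trillion.
Net ΔY = k(ΔG − c·ΔT) = (+¥151.8 trillion) / 0.2 = +¥759 trillion.

+¥759.0 trillion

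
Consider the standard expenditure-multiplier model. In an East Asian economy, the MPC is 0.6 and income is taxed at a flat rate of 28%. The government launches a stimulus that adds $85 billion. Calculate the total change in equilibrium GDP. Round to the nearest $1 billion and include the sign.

Expenditure multiplier = 1/(1 − c(1−t)) = 1/(1 − 0.6×0.72) = 1/0.568 ≈ 1.761.
ΔY = k × ΔG = (+$85 billion) / 0.568 ≈ +$150 billion.

+$150 billion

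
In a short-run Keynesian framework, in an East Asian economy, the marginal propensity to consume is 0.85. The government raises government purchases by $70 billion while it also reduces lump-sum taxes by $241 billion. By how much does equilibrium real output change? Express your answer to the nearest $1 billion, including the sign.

+$1,832 billion

Expenditure multiplier = 1/(1 − MPC) = 1/(1 − 0.85) = 1/0.15 ≈ 6.667.
ΔG contributes k·ΔG = (+$70 billion) / 0.15 ≈ +$466.7 billion.
ΔT of −$241 billion changes first-round spending by −c·ΔT = +$204.85 billion, contributing k·(−c·ΔT) = (+$204.85 billion) / 0.15 ≈ +$1,365.7 billion.
Net ΔY = k(ΔG − c·ΔT) = (+$274.85 billion) / 0.15 ≈ +$1,832 billion.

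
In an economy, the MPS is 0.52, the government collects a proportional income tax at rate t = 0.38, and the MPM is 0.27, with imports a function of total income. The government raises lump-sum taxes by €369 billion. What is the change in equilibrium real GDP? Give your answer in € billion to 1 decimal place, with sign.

MPC = 1 − MPS = 1 − 0.52 = 0.48.
A lump-sum tax change of +€369 billion shifts disposable income by −€369 billion; first-round consumption changes by −c × ΔT = −0.48 × (+€369 billion) = −€177.12 billion.
Expenditure multiplier = 1/(1 − c(1−t) + m) = 1/(1 − 0.48×0.62 + 0.27) = 1/0.9724 ≈ 1.028.
The tax multiplier is −c × k ≈ −0.494, so ΔY = k × (−c·ΔT) = (−€177.12 billion) / 0.9724 ≈ −€182.1 billion.

−€182.1 billion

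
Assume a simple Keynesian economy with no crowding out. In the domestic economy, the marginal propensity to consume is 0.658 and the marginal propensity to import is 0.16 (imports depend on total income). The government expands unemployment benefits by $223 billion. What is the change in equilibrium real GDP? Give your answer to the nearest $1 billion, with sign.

+$292 billion

The transfer change shifts disposable income by +$223 billion, so first-round consumption changes by c·ΔTR = 0.658 × (+$223 billion) = +$146.734 billion.
Expenditure multiplier = 1/(1 − c + m) = 1/(1 − 0.658 + 0.16) = 1/0.502 ≈ 1.992.
The transfer multiplier is c × k ≈ 1.311, so ΔY = k × (c·ΔTR) = (+$146.734 billion) / 0.502 ≈ +$292 billion.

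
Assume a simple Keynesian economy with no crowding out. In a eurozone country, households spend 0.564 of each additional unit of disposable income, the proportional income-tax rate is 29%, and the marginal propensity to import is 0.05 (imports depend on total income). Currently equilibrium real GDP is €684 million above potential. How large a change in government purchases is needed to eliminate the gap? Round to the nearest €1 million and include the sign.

−€444 million

Spending multiplier = 1/(1 − c(1−t) + m) = 1/(1 − 0.564×0.71 + 0.05) = 1/0.64956 ≈ 1.54.
Need ΔY = −€684 million, so ΔG = ΔY/k = (−€684 million) × 0.64956 ≈ −€444 million.
The government should cut government purchases by €444 million.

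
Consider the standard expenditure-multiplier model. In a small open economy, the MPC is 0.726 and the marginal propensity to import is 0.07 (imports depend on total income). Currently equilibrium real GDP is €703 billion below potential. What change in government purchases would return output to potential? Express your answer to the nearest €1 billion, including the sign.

+€242 billion

Spending multiplier = 1/(1 − c + m) = 1/(1 − 0.726 + 0.07) = 1/0.344 ≈ 2.907.
Need ΔY = +€703 billion, so ΔG = ΔY/k = (+€703 billion) × 0.344 ≈ +€242 billion.
The government should increase government purchases by €242 billion.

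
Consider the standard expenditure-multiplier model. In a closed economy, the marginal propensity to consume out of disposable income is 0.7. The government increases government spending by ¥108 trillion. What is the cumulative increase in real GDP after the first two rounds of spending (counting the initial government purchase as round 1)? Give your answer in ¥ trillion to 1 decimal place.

Round 1 adds ΔG = ¥108 trillion; each later round is MPC = 0.7 times the previous.
After 2 rounds: 108 + 75.6 = ΔG·(1 − c^2)/(1 − c) = 108 × (1 − 0.49)/0.3 = ¥183.6 trillion.

¥183.6 trillion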